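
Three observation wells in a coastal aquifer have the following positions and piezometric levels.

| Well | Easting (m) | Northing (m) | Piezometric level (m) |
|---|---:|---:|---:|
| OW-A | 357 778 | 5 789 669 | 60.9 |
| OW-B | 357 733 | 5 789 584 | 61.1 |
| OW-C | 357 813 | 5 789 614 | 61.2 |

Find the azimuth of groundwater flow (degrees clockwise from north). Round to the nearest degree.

325°

With h = a·x + b·y + c and OW-A as origin, the differences give:
  (-45)·a + (-85)·b = +0.2
  35·a + (-55)·b = +0.3
Eliminate b (×(-55) and ×(-85), subtract): 5450·a = 14.50 → a = ∂h/∂x = +0.002661
Back-substitute: b = ∂h/∂y = -0.003761.
Flow direction (−∇h) has components (-0.002661 E, +0.003761 N).
Azimuth = atan2(E, N) = atan2(-0.002661, +0.003761) = 324.7° ≈ 325°.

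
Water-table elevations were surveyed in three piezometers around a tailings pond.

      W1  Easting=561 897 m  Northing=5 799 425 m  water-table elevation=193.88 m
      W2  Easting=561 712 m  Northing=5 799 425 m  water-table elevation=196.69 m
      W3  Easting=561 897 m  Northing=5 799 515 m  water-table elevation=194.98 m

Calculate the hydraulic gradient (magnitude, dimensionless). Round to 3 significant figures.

0.0195

∂h/∂x = (196.69 − 193.88) / (561712 − 561897) = -0.01519
∂h/∂y = (194.98 − 193.88) / (5799515 − 5799425) = +0.01222
|∇h| = √(-0.01519² + 0.01222²) = 0.0195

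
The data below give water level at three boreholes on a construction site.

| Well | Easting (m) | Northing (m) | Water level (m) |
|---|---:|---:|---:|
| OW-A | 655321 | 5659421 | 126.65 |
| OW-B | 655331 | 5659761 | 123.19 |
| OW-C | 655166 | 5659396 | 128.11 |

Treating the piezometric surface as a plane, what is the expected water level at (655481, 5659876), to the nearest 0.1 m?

Differences from OW-A: to OW-B (Δx, Δy, Δh) = (10, 340, -3.46); to OW-C = (-155, -25, +1.46).
Determinant of the coordinate differences = 10·(-25) − (-155)·340 = 52450.
∂h/∂x = [(-3.46)·(-25) − (+1.46)·340] / 52450 = -0.007815
∂h/∂y = [10·(+1.46) − (-155)·(-3.46)] / 52450 = -0.009947
h(655481, 5659876) = 126.65 + (-0.007815)·(160) + (-0.009947)·(455) = 126.65 -1.250 -4.526 = 120.874 m.

120.9 m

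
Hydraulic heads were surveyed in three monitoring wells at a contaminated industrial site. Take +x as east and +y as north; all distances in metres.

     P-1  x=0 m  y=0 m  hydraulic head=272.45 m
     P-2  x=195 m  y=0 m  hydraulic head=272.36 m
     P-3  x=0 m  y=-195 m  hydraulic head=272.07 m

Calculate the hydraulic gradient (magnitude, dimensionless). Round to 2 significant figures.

0.0020

∂h/∂x = (272.36 − 272.45) / (195 − 0) = -0.0004615
∂h/∂y = (272.07 − 272.45) / (-195 − 0) = +0.001949
|∇h| = √(-0.0004615² + 0.001949²) = 0.002003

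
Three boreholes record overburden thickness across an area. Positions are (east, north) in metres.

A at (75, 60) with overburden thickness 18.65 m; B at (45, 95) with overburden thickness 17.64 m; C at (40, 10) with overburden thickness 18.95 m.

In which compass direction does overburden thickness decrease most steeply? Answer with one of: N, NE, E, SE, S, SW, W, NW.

Taking A as reference: B−A = (-30, 35, -1.01); C−A = (-35, -50, +0.30).
Determinant of the coordinate differences = (-30)·(-50) − (-35)·35 = 2725.
∂d/∂x = [(-1.01)·(-50) − (+0.30)·35] / 2725 = +0.01468
∂d/∂y = [(-30)·(+0.30) − (-35)·(-1.01)] / 2725 = -0.01628
Steepest decrease is along −∇f = (-0.01468 E, +0.01628 N) → northwest.

NW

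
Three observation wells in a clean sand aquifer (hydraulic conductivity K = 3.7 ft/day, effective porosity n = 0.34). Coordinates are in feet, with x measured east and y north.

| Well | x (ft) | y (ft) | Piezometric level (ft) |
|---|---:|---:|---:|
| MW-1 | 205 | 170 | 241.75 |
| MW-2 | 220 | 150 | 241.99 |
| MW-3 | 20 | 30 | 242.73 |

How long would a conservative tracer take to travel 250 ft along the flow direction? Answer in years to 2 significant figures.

With h = a·x + b·y + c and MW-1 as origin, the differences give:
  15·a + (-20)·b = +0.24
  (-185)·a + (-140)·b = +0.98
Eliminate b (×(-140) and ×(-20), subtract): -5800·a = -14.000 → a = ∂h/∂x = +0.002414
Back-substitute: b = ∂h/∂y = -0.01019.
|∇h| = √(0.002414² + -0.01019²) = 0.01047
Seepage velocity v = K·i/n = 3.7 × 0.01047 / 0.34 = 0.1139 ft/day.
t = 250 / 0.1139 = 2195 days = 6.01 years.

6.0 years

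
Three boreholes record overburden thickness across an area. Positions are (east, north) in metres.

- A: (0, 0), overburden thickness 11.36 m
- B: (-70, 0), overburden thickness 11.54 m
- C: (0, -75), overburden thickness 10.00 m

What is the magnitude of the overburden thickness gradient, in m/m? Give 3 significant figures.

0.0183 m/m

∂d/∂x = (11.54 − 11.36) / (-70 − 0) = -0.002571
∂d/∂y = (10.00 − 11.36) / (-75 − 0) = +0.01813
|∇f| = √(-0.002571² + 0.01813²) = 0.01831 m/m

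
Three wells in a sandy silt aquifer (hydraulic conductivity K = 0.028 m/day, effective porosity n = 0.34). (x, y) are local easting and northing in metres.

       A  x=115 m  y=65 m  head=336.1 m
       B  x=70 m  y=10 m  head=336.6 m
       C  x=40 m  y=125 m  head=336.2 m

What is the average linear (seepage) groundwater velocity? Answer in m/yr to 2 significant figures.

0.21 m/yr

With h = a·x + b·y + c and A as origin, the differences give:
  (-45)·a + (-55)·b = +0.5
  (-75)·a + 60·b = +0.1
Eliminate b (×60 and ×(-55), subtract): -6825·a = 35.50 → a = ∂h/∂x = -0.005201
Back-substitute: b = ∂h/∂y = -0.004835.
|∇h| = √(-0.005201² + -0.004835²) = 0.007101
Seepage velocity v = K·i/n = 0.028 × 0.007101 / 0.34 = 0.0005848 m/day = 0.2136 m/yr.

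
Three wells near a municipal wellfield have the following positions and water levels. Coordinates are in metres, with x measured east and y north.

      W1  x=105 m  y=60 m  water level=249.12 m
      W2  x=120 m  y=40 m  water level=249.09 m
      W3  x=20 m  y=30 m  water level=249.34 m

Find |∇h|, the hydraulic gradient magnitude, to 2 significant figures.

Taking W1 as reference: W2−W1 = (15, -20, -0.03); W3−W1 = (-85, -30, +0.22).
Determinant of the coordinate differences = 15·(-30) − (-85)·(-20) = -2150.
∂h/∂x = [(-0.03)·(-30) − (+0.22)·(-20)] / -2150 = -0.002465
∂h/∂y = [15·(+0.22) − (-85)·(-0.03)] / -2150 = -0.0003488
|∇h| = √(-0.002465² + -0.0003488²) = 0.00249

0.0025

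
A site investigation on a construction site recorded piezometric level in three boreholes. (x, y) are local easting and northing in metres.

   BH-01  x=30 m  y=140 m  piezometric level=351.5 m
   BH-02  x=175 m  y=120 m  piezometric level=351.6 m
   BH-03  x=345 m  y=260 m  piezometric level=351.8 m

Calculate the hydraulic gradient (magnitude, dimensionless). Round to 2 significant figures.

0.00091

With h = a·x + b·y + c and BH-01 as origin, the differences give:
  145·a + (-20)·b = +0.1
  315·a + 120·b = +0.3
Eliminate b (×120 and ×(-20), subtract): 23700·a = 18.00 → a = ∂h/∂x = +0.0007595
Back-substitute: b = ∂h/∂y = +0.0005063.
|∇h| = √(0.0007595² + 0.0005063²) = 0.0009128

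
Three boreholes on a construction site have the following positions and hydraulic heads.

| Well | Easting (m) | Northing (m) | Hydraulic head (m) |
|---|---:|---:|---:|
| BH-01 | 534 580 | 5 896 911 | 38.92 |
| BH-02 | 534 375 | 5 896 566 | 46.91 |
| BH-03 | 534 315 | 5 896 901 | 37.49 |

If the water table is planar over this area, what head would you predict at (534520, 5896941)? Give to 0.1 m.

37.7 m

Differences from BH-01: to BH-02 (Δx, Δy, Δh) = (-205, -345, +7.99); to BH-03 = (-265, -10, -1.43).
Solve a·Δx + b·Δy = Δh: det = (-205)·(-10) − (-265)·(-345) = -89375.
∂h/∂x = [(+7.99)·(-10) − (-1.43)·(-345)] / -89375 = +0.006414
∂h/∂y = [(-205)·(-1.43) − (-265)·(+7.99)] / -89375 = -0.02697
h(534520, 5896941) = 38.92 + (+0.006414)·(-60) + (-0.02697)·(30) = 38.92 -0.385 -0.809 = 37.726 m.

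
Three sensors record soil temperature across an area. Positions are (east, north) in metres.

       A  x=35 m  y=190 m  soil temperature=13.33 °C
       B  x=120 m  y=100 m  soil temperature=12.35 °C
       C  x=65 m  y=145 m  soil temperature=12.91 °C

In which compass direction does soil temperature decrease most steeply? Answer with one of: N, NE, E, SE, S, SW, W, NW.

Three-point gradient (reference A): Δ to B = (85, -90, -0.98), Δ to C = (30, -45, -0.42).
∂T/∂x = -0.005600, ∂T/∂y = +0.005600 (det = -1125).
Steepest decrease is along −∇f = (+0.005600 E, -0.005600 N) → southeast.

SE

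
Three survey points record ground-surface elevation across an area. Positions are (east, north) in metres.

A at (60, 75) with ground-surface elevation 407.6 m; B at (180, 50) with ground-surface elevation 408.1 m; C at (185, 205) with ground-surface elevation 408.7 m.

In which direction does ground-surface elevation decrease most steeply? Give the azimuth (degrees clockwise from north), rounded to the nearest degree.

233°

Taking A as reference: B−A = (120, -25, +0.5); C−A = (125, 130, +1.1).
Determinant of the coordinate differences = 120·130 − 125·(-25) = 18725.
∂z/∂x = [(+0.5)·130 − (+1.1)·(-25)] / 18725 = +0.004940
∂z/∂y = [120·(+1.1) − 125·(+0.5)] / 18725 = +0.003712
Steepest decrease is along −∇f: components (-0.004940 E, -0.003712 N).
Azimuth = atan2(-0.004940, -0.003712) = 233.1° ≈ 233°.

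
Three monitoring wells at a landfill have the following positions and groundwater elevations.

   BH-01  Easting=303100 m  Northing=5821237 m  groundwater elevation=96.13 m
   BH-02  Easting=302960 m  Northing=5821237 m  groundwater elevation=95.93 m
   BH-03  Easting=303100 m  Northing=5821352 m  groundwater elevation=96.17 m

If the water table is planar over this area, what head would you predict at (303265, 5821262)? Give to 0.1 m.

∂h/∂x = (95.93 − 96.13) / (302960 − 303100) = +0.001429
∂h/∂y = (96.17 − 96.13) / (5821352 − 5821237) = +0.0003478
h(303265, 5821262) = 96.13 + (+0.001429)·(165) + (+0.0003478)·(25) = 96.13 +0.236 +0.009 = 96.374 m.

96.4 m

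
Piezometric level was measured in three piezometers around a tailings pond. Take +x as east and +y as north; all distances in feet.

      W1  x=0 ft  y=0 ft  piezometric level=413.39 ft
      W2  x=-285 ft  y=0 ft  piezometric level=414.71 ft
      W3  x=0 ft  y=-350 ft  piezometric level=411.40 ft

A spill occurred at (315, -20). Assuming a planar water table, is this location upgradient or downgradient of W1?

∂h/∂x = (414.71 − 413.39) / (-285 − 0) = -0.004632
∂h/∂y = (411.40 − 413.39) / (-350 − 0) = +0.005686
Head at (315, -20) = 413.39 + (-0.004632)·(315) + (+0.005686)·(-20) = 411.82 ft.
That is lower than the 413.39 ft at W1, so the point is downgradient.

downgradient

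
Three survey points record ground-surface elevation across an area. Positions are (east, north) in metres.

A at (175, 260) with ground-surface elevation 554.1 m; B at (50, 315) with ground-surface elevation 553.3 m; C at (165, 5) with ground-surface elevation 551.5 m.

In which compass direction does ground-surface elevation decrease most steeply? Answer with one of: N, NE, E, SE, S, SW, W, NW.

Taking A as reference: B−A = (-125, 55, -0.8); C−A = (-10, -255, -2.6).
Solve a·Δx + b·Δy = Δz: det = (-125)·(-255) − (-10)·55 = 32425.
∂z/∂x = [(-0.8)·(-255) − (-2.6)·55] / 32425 = +0.01070
∂z/∂y = [(-125)·(-2.6) − (-10)·(-0.8)] / 32425 = +0.009776
Steepest decrease is along −∇f = (-0.01070 E, -0.009776 N) → southwest.

SW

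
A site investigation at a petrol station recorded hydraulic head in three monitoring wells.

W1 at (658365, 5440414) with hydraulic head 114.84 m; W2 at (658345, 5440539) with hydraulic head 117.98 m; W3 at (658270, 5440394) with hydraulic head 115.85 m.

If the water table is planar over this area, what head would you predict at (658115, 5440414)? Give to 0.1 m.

118.7 m

Taking W1 as reference: W2−W1 = (-20, 125, +3.14); W3−W1 = (-95, -20, +1.01).
Solve a·Δx + b·Δy = Δh: det = (-20)·(-20) − (-95)·125 = 12275.
∂h/∂x = [(+3.14)·(-20) − (+1.01)·125] / 12275 = -0.01540
∂h/∂y = [(-20)·(+1.01) − (-95)·(+3.14)] / 12275 = +0.02266
h(658115, 5440414) = 114.84 + (-0.01540)·(-250) + (+0.02266)·(0) = 114.84 +3.850 +0.000 = 118.690 m.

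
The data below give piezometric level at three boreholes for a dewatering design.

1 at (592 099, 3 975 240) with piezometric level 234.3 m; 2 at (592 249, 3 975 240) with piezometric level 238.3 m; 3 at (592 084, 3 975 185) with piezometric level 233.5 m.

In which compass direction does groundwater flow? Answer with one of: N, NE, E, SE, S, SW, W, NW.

W

Three-point gradient (reference 1): Δ to 2 = (150, 0, +4.0), Δ to 3 = (-15, -55, -0.8).
∂h/∂x = +0.02667, ∂h/∂y = +0.007273 (det = -8250).
Flow = −∇h = (-0.02667 east, -0.007273 north), which points west.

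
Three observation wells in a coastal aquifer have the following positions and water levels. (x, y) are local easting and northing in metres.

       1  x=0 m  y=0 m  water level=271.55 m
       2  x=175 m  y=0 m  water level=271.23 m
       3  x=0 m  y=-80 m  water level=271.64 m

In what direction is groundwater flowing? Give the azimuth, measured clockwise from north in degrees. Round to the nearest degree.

058°

∂h/∂x = (271.23 − 271.55) / (175 − 0) = -0.001829
∂h/∂y = (271.64 − 271.55) / (-80 − 0) = -0.001125
Flow direction (−∇h) has components (+0.001829 E, +0.001125 N).
Azimuth = atan2(E, N) = atan2(+0.001829, +0.001125) = 58.4° ≈ 058°.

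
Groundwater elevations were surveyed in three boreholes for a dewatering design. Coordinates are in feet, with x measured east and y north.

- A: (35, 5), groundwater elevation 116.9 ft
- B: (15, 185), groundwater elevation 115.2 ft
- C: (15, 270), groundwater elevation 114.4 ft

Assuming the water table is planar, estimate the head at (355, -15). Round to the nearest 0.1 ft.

Taking A as reference: B−A = (-20, 180, -1.7); C−A = (-20, 265, -2.5).
Solve a·Δx + b·Δy = Δh: det = (-20)·265 − (-20)·180 = -1700.
∂h/∂x = [(-1.7)·265 − (-2.5)·180] / -1700 = +0.0002941
∂h/∂y = [(-20)·(-2.5) − (-20)·(-1.7)] / -1700 = -0.009412
h(355, -15) = 116.9 + (+0.0002941)·(320) + (-0.009412)·(-20) = 116.9 +0.094 +0.188 = 117.182 ft.

117.2 ft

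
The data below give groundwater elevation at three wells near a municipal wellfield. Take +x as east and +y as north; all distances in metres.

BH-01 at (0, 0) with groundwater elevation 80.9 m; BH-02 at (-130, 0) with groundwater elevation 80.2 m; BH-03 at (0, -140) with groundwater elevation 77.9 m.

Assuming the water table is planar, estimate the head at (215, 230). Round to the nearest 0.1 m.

87.0 m

∂h/∂x = (80.2 − 80.9) / (-130 − 0) = +0.005385
∂h/∂y = (77.9 − 80.9) / (-140 − 0) = +0.02143
h(215, 230) = 80.9 + (+0.005385)·(215) + (+0.02143)·(230) = 80.9 +1.158 +4.929 = 86.986 m.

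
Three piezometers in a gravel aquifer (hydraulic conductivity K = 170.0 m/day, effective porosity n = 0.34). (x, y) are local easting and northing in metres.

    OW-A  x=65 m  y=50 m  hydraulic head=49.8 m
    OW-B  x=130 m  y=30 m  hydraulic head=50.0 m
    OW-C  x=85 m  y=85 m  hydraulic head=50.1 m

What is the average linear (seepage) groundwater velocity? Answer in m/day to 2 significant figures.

3.8 m/day

Taking OW-A as reference: OW-B−OW-A = (65, -20, +0.2); OW-C−OW-A = (20, 35, +0.3).
Solve a·Δx + b·Δy = Δh: det = 65·35 − 20·(-20) = 2675.
∂h/∂x = [(+0.2)·35 − (+0.3)·(-20)] / 2675 = +0.004860
∂h/∂y = [65·(+0.3) − 20·(+0.2)] / 2675 = +0.005794
|∇h| = √(0.004860² + 0.005794²) = 0.007562
Seepage velocity v = K·i/n = 170.0 × 0.007562 / 0.34 = 3.781 m/day.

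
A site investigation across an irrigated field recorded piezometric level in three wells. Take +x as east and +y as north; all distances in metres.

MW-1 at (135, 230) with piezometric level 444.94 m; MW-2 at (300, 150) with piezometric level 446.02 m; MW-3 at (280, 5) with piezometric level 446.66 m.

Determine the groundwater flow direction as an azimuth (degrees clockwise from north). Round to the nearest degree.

Differences from MW-1: to MW-2 (Δx, Δy, Δh) = (165, -80, +1.08); to MW-3 = (145, -225, +1.72).
Determinant of the coordinate differences = 165·(-225) − 145·(-80) = -25525.
∂h/∂x = [(+1.08)·(-225) − (+1.72)·(-80)] / -25525 = +0.004129
∂h/∂y = [165·(+1.72) − 145·(+1.08)] / -25525 = -0.004983
Flow direction (−∇h) has components (-0.004129 E, +0.004983 N).
Azimuth = atan2(E, N) = atan2(-0.004129, +0.004983) = 320.4° ≈ 320°.

320°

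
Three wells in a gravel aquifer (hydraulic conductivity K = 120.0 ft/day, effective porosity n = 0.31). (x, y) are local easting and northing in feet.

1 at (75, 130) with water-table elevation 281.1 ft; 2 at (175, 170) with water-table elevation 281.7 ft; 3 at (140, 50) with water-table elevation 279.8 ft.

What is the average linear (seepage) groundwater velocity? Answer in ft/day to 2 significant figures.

Taking 1 as reference: 2−1 = (100, 40, +0.6); 3−1 = (65, -80, -1.3).
Determinant of the coordinate differences = 100·(-80) − 65·40 = -10600.
∂h/∂x = [(+0.6)·(-80) − (-1.3)·40] / -10600 = -0.0003774
∂h/∂y = [100·(-1.3) − 65·(+0.6)] / -10600 = +0.01594
|∇h| = √(-0.0003774² + 0.01594²) = 0.01594
Seepage velocity v = K·i/n = 120.0 × 0.01594 / 0.31 = 6.17 ft/day.

6.2 ft/day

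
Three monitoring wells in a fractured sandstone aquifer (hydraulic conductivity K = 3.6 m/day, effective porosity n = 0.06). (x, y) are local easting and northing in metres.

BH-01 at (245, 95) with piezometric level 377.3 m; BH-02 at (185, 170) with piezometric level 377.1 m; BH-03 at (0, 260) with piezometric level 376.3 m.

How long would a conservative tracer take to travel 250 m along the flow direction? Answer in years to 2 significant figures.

2.2 years

With h = a·x + b·y + c and BH-01 as origin, the differences give:
  (-60)·a + 75·b = -0.2
  (-245)·a + 165·b = -1.0
Eliminate b (×165 and ×75, subtract): 8475·a = 42.00 → a = ∂h/∂x = +0.004956
Back-substitute: b = ∂h/∂y = +0.001298.
|∇h| = √(0.004956² + 0.001298²) = 0.005123
Seepage velocity v = K·i/n = 3.6 × 0.005123 / 0.06 = 0.3074 m/day.
t = 250 / 0.3074 = 813.3 days = 2.23 years.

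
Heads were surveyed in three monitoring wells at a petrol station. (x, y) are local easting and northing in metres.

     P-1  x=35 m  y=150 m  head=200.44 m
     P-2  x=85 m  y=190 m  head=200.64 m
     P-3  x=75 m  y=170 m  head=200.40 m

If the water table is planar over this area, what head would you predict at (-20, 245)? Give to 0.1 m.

With h = a·x + b·y + c and P-1 as origin, the differences give:
  50·a + 40·b = +0.20
  40·a + 20·b = -0.04
Eliminate b (×20 and ×40, subtract): -600·a = 5.600 → a = ∂h/∂x = -0.009333
Back-substitute: b = ∂h/∂y = +0.01667.
h(-20, 245) = 200.44 + (-0.009333)·(-55) + (+0.01667)·(95) = 200.44 +0.513 +1.583 = 202.537 m.

202.5 m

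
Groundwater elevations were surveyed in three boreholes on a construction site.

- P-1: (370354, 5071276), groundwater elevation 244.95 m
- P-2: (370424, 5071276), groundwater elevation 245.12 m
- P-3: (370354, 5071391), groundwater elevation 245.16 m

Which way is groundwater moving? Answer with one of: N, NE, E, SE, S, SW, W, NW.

∂h/∂x = (245.12 − 244.95) / (370424 − 370354) = +0.002429
∂h/∂y = (245.16 − 244.95) / (5071391 − 5071276) = +0.001826
Flow = −∇h = (-0.002429 east, -0.001826 north), which points southwest.

SW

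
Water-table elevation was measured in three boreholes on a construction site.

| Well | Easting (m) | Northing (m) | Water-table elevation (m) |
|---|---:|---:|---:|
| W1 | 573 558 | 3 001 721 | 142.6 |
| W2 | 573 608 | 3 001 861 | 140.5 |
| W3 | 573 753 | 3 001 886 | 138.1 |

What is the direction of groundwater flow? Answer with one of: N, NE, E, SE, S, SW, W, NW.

NE

With h = a·x + b·y + c and W1 as origin, the differences give:
  50·a + 140·b = -2.1
  195·a + 165·b = -4.5
Eliminate b (×165 and ×140, subtract): -19050·a = 283.50 → a = ∂h/∂x = -0.01488
Back-substitute: b = ∂h/∂y = -0.009685.
Flow = −∇h = (+0.01488 east, +0.009685 north), which points northeast.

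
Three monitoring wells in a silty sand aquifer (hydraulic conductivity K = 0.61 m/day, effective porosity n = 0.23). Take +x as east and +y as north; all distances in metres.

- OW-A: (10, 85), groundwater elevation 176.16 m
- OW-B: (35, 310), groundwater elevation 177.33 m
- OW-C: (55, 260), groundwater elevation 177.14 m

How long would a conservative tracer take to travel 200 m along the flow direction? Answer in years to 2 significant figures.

Differences from OW-A: to OW-B (Δx, Δy, Δh) = (25, 225, +1.17); to OW-C = (45, 175, +0.98).
Solve a·Δx + b·Δy = Δh: det = 25·175 − 45·225 = -5750.
∂h/∂x = [(+1.17)·175 − (+0.98)·225] / -5750 = +0.002739
∂h/∂y = [25·(+0.98) − 45·(+1.17)] / -5750 = +0.004896
|∇h| = √(0.002739² + 0.004896²) = 0.00561
Seepage velocity v = K·i/n = 0.61 × 0.00561 / 0.23 = 0.01488 m/day.
t = 200 / 0.01488 = 1.344e+04 days = 36.8 years.

37 years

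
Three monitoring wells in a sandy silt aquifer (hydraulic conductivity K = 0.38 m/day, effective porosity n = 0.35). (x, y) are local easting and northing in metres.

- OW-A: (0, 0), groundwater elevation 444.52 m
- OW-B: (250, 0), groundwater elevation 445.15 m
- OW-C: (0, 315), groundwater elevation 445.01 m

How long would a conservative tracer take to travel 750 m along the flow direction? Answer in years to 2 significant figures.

640 years

∂h/∂x = (445.15 − 444.52) / (250 − 0) = +0.002520
∂h/∂y = (445.01 − 444.52) / (315 − 0) = +0.001556
|∇h| = √(0.002520² + 0.001556²) = 0.002962
Seepage velocity v = K·i/n = 0.38 × 0.002962 / 0.35 = 0.003216 m/day.
t = 750 / 0.003216 = 2.332e+05 days = 638 years.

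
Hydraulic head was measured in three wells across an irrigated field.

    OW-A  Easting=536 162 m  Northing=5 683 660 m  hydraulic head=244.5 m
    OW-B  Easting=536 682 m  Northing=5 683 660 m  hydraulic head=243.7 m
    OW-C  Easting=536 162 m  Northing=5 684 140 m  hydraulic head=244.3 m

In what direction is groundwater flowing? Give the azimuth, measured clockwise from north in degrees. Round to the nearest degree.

∂h/∂x = (243.7 − 244.5) / (536682 − 536162) = -0.001538
∂h/∂y = (244.3 − 244.5) / (5684140 − 5683660) = -0.0004167
Flow direction (−∇h) has components (+0.001538 E, +0.0004167 N).
Azimuth = atan2(E, N) = atan2(+0.001538, +0.0004167) = 74.8° ≈ 075°.

075°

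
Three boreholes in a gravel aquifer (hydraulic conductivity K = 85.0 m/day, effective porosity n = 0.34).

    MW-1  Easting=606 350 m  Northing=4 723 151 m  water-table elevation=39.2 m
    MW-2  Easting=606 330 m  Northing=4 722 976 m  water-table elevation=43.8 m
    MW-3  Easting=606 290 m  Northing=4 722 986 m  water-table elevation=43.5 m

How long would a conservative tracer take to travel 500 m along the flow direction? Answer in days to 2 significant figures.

76 days

With h = a·x + b·y + c and MW-1 as origin, the differences give:
  (-20)·a + (-175)·b = +4.6
  (-60)·a + (-165)·b = +4.3
Eliminate b (×(-165) and ×(-175), subtract): -7200·a = -6.50 → a = ∂h/∂x = +0.0009028
Back-substitute: b = ∂h/∂y = -0.02639.
|∇h| = √(0.0009028² + -0.02639²) = 0.02641
Seepage velocity v = K·i/n = 85.0 × 0.02641 / 0.34 = 6.602 m/day.
t = 500 / 6.602 = 75.73 days.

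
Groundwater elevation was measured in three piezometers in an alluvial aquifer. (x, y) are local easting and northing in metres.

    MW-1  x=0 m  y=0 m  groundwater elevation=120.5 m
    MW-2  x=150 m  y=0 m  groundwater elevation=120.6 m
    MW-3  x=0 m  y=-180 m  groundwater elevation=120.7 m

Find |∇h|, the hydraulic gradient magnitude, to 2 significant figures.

∂h/∂x = (120.6 − 120.5) / (150 − 0) = +0.0006667
∂h/∂y = (120.7 − 120.5) / (-180 − 0) = -0.001111
|∇h| = √(0.0006667² + -0.001111²) = 0.001296

0.0013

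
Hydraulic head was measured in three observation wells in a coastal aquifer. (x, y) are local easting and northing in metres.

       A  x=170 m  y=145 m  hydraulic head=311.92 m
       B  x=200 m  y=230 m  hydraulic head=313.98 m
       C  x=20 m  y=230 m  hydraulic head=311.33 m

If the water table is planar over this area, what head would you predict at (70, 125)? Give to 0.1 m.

Differences from A: to B (Δx, Δy, Δh) = (30, 85, +2.06); to C = (-150, 85, -0.59).
Solve a·Δx + b·Δy = Δh: det = 30·85 − (-150)·85 = 15300.
∂h/∂x = [(+2.06)·85 − (-0.59)·85] / 15300 = +0.01472
∂h/∂y = [30·(-0.59) − (-150)·(+2.06)] / 15300 = +0.01904
h(70, 125) = 311.92 + (+0.01472)·(-100) + (+0.01904)·(-20) = 311.92 -1.472 -0.381 = 310.067 m.

310.1 m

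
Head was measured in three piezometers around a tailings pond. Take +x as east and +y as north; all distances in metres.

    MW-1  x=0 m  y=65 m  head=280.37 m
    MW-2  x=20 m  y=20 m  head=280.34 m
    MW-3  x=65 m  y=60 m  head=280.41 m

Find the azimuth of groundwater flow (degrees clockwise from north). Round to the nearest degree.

215°

With h = a·x + b·y + c and MW-1 as origin, the differences give:
  20·a + (-45)·b = -0.03
  65·a + (-5)·b = +0.04
Eliminate b (×(-5) and ×(-45), subtract): 2825·a = 1.950 → a = ∂h/∂x = +0.0006903
Back-substitute: b = ∂h/∂y = +0.0009735.
Flow direction (−∇h) has components (-0.0006903 E, -0.0009735 N).
Azimuth = atan2(E, N) = atan2(-0.0006903, -0.0009735) = 215.3° ≈ 215°.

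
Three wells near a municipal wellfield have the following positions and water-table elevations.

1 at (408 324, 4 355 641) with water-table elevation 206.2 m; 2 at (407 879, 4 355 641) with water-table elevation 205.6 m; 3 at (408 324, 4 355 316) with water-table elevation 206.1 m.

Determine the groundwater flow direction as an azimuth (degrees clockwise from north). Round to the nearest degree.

257°

∂h/∂x = (205.6 − 206.2) / (407879 − 408324) = +0.001348
∂h/∂y = (206.1 − 206.2) / (4355316 − 4355641) = +0.0003077
Flow direction (−∇h) has components (-0.001348 E, -0.0003077 N).
Azimuth = atan2(E, N) = atan2(-0.001348, -0.0003077) = 257.1° ≈ 257°.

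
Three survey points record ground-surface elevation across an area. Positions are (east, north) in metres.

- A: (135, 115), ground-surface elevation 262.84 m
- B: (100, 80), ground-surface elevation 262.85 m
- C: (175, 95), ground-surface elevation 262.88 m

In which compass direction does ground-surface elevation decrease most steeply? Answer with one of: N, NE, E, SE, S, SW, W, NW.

NW

Three-point gradient (reference A): Δ to B = (-35, -35, +0.01), Δ to C = (40, -20, +0.04).
∂z/∂x = +0.0005714, ∂z/∂y = -0.0008571 (det = 2100).
Steepest decrease is along −∇f = (-0.0005714 E, +0.0008571 N) → northwest.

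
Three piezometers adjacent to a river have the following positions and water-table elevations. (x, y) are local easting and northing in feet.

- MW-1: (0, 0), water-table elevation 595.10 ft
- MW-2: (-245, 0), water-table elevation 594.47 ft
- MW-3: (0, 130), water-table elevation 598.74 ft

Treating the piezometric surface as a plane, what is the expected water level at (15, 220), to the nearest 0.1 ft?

∂h/∂x = (594.47 − 595.10) / (-245 − 0) = +0.002571
∂h/∂y = (598.74 − 595.10) / (130 − 0) = +0.02800
h(15, 220) = 595.10 + (+0.002571)·(15) + (+0.02800)·(220) = 595.10 +0.039 +6.160 = 601.299 ft.

601.3 ft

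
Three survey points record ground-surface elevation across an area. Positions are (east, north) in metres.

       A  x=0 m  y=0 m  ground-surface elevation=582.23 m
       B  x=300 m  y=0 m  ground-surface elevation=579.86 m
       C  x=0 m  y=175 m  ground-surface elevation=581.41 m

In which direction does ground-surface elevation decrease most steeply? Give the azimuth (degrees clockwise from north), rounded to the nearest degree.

059°

∂z/∂x = (579.86 − 582.23) / (300 − 0) = -0.007900
∂z/∂y = (581.41 − 582.23) / (175 − 0) = -0.004686
Steepest decrease is along −∇f: components (+0.007900 E, +0.004686 N).
Azimuth = atan2(+0.007900, +0.004686) = 59.3° ≈ 059°.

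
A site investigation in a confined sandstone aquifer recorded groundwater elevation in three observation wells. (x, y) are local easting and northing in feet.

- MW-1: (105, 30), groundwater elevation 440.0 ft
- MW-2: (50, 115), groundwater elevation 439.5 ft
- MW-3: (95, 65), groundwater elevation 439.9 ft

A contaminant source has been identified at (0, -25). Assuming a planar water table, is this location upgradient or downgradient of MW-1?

With h = a·x + b·y + c and MW-1 as origin, the differences give:
  (-55)·a + 85·b = -0.5
  (-10)·a + 35·b = -0.1
Eliminate b (×35 and ×85, subtract): -1075·a = -9.00 → a = ∂h/∂x = +0.008372
Back-substitute: b = ∂h/∂y = -0.0004651.
Head at (0, -25) = 440.0 + (+0.008372)·(-105) + (-0.0004651)·(-55) = 439.15 ft.
That is lower than the 440.0 ft at MW-1, so the point is downgradient.

downgradient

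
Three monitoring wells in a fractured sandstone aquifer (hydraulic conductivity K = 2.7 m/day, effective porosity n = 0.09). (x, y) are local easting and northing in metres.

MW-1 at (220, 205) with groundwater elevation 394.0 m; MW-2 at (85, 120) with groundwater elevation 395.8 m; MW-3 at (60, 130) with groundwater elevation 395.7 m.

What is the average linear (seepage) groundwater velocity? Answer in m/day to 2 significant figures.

Differences from MW-1: to MW-2 (Δx, Δy, Δh) = (-135, -85, +1.8); to MW-3 = (-160, -75, +1.7).
Solve a·Δx + b·Δy = Δh: det = (-135)·(-75) − (-160)·(-85) = -3475.
∂h/∂x = [(+1.8)·(-75) − (+1.7)·(-85)] / -3475 = -0.002734
∂h/∂y = [(-135)·(+1.7) − (-160)·(+1.8)] / -3475 = -0.01683
|∇h| = √(-0.002734² + -0.01683²) = 0.01705
Seepage velocity v = K·i/n = 2.7 × 0.01705 / 0.09 = 0.5115 m/day.

0.51 m/day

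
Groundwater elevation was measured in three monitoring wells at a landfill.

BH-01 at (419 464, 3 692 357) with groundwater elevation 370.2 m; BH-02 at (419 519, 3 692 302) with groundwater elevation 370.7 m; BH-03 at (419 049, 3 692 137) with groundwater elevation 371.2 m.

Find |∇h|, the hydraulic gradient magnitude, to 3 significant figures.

Differences from BH-01: to BH-02 (Δx, Δy, Δh) = (55, -55, +0.5); to BH-03 = (-415, -220, +1.0).
Determinant of the coordinate differences = 55·(-220) − (-415)·(-55) = -34925.
∂h/∂x = [(+0.5)·(-220) − (+1.0)·(-55)] / -34925 = +0.001575
∂h/∂y = [55·(+1.0) − (-415)·(+0.5)] / -34925 = -0.007516
|∇h| = √(0.001575² + -0.007516²) = 0.007679

0.00768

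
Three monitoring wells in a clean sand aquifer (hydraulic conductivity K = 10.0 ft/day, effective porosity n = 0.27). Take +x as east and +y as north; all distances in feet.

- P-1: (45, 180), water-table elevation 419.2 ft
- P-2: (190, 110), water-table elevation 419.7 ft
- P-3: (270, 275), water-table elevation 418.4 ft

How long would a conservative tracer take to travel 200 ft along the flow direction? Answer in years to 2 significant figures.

1.9 years

Taking P-1 as reference: P-2−P-1 = (145, -70, +0.5); P-3−P-1 = (225, 95, -0.8).
Solve a·Δx + b·Δy = Δh: det = 145·95 − 225·(-70) = 29525.
∂h/∂x = [(+0.5)·95 − (-0.8)·(-70)] / 29525 = -0.0002879
∂h/∂y = [145·(-0.8) − 225·(+0.5)] / 29525 = -0.007739
|∇h| = √(-0.0002879² + -0.007739²) = 0.007744
Seepage velocity v = K·i/n = 10.0 × 0.007744 / 0.27 = 0.2868 ft/day.
t = 200 / 0.2868 = 697.4 days = 1.91 years.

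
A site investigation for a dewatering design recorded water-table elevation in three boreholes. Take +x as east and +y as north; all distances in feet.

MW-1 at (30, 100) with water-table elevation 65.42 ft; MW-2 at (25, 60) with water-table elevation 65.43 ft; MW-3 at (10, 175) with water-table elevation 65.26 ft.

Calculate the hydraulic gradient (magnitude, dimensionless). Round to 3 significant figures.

0.00488

Taking MW-1 as reference: MW-2−MW-1 = (-5, -40, +0.01); MW-3−MW-1 = (-20, 75, -0.16).
Determinant of the coordinate differences = (-5)·75 − (-20)·(-40) = -1175.
∂h/∂x = [(+0.01)·75 − (-0.16)·(-40)] / -1175 = +0.004809
∂h/∂y = [(-5)·(-0.16) − (-20)·(+0.01)] / -1175 = -0.0008511
|∇h| = √(0.004809² + -0.0008511²) = 0.004884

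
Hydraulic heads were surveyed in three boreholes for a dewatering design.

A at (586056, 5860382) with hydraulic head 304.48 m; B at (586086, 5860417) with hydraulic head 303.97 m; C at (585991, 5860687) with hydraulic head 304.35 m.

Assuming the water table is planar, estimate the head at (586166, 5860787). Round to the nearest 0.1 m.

Differences from A: to B (Δx, Δy, Δh) = (30, 35, -0.51); to C = (-65, 305, -0.13).
Determinant of the coordinate differences = 30·305 − (-65)·35 = 11425.
∂h/∂x = [(-0.51)·305 − (-0.13)·35] / 11425 = -0.01322
∂h/∂y = [30·(-0.13) − (-65)·(-0.51)] / 11425 = -0.003243
h(586166, 5860787) = 304.48 + (-0.01322)·(110) + (-0.003243)·(405) = 304.48 -1.454 -1.313 = 301.713 m.

301.7 m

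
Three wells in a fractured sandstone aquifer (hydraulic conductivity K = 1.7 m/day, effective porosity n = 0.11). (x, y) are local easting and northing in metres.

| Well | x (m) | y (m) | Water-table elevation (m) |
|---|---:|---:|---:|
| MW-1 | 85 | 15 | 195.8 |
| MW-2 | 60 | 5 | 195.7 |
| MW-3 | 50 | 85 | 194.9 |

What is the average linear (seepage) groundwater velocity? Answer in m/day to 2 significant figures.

With h = a·x + b·y + c and MW-1 as origin, the differences give:
  (-25)·a + (-10)·b = -0.1
  (-35)·a + 70·b = -0.9
Eliminate b (×70 and ×(-10), subtract): -2100·a = -16.00 → a = ∂h/∂x = +0.007619
Back-substitute: b = ∂h/∂y = -0.009048.
|∇h| = √(0.007619² + -0.009048²) = 0.01183
Seepage velocity v = K·i/n = 1.7 × 0.01183 / 0.11 = 0.1828 m/day.

0.18 m/day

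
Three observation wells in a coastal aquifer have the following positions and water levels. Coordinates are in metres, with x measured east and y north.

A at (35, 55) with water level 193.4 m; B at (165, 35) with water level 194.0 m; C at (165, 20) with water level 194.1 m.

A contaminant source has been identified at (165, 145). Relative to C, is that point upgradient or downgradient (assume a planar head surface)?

downgradient

Differences from A: to B (Δx, Δy, Δh) = (130, -20, +0.6); to C = (130, -35, +0.7).
Solve a·Δx + b·Δy = Δh: det = 130·(-35) − 130·(-20) = -1950.
∂h/∂x = [(+0.6)·(-35) − (+0.7)·(-20)] / -1950 = +0.003590
∂h/∂y = [130·(+0.7) − 130·(+0.6)] / -1950 = -0.006667
Head at (165, 145) = 193.4 + (+0.003590)·(130) + (-0.006667)·(90) = 193.27 m.
That is lower than the 194.1 m at C, so the point is downgradient.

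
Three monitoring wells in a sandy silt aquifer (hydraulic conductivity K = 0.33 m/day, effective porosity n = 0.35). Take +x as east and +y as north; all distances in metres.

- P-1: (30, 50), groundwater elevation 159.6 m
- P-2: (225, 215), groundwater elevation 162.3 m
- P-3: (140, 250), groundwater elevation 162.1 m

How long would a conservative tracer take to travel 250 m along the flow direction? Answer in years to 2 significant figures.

66 years

Taking P-1 as reference: P-2−P-1 = (195, 165, +2.7); P-3−P-1 = (110, 200, +2.5).
Determinant of the coordinate differences = 195·200 − 110·165 = 20850.
∂h/∂x = [(+2.7)·200 − (+2.5)·165] / 20850 = +0.006115
∂h/∂y = [195·(+2.5) − 110·(+2.7)] / 20850 = +0.009137
|∇h| = √(0.006115² + 0.009137²) = 0.01099
Seepage velocity v = K·i/n = 0.33 × 0.01099 / 0.35 = 0.01036 m/day.
t = 250 / 0.01036 = 2.413e+04 days = 66.1 years.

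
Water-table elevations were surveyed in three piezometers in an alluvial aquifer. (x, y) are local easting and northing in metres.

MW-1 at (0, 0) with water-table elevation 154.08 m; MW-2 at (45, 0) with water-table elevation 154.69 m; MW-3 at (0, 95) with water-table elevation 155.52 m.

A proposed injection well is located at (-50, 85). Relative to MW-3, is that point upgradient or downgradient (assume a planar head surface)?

∂h/∂x = (154.69 − 154.08) / (45 − 0) = +0.01356
∂h/∂y = (155.52 − 154.08) / (95 − 0) = +0.01516
Head at (-50, 85) = 154.08 + (+0.01356)·(-50) + (+0.01516)·(85) = 154.69 m.
That is lower than the 155.52 m at MW-3, so the point is downgradient.

downgradient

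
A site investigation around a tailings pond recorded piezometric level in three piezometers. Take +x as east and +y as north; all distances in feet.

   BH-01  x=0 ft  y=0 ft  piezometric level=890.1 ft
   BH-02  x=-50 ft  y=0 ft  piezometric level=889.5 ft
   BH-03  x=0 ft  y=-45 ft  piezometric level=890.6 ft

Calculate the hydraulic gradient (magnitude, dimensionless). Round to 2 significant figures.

∂h/∂x = (889.5 − 890.1) / (-50 − 0) = +0.01200
∂h/∂y = (890.6 − 890.1) / (-45 − 0) = -0.01111
|∇h| = √(0.01200² + -0.01111²) = 0.01635

0.016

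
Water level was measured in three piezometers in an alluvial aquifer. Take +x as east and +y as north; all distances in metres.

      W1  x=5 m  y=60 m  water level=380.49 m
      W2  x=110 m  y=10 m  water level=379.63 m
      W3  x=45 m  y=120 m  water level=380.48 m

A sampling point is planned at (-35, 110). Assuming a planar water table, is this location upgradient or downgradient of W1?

With h = a·x + b·y + c and W1 as origin, the differences give:
  105·a + (-50)·b = -0.86
  40·a + 60·b = -0.01
Eliminate b (×60 and ×(-50), subtract): 8300·a = -52.100 → a = ∂h/∂x = -0.006277
Back-substitute: b = ∂h/∂y = +0.004018.
Head at (-35, 110) = 380.49 + (-0.006277)·(-40) + (+0.004018)·(50) = 380.94 m.
That is higher than the 380.49 m at W1, so the point is upgradient.

upgradient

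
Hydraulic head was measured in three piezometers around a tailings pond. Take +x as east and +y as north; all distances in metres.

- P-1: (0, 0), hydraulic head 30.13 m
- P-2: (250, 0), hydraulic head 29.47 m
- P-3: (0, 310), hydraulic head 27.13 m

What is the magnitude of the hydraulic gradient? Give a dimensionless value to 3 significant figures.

∂h/∂x = (29.47 − 30.13) / (250 − 0) = -0.002640
∂h/∂y = (27.13 − 30.13) / (310 − 0) = -0.009677
|∇h| = √(-0.002640² + -0.009677²) = 0.01003

0.0100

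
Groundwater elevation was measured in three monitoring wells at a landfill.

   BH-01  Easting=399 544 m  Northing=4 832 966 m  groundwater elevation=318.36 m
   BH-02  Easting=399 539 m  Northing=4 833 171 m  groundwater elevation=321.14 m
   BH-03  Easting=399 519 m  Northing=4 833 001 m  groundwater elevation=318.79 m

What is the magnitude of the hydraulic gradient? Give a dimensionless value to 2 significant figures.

0.014

Taking BH-01 as reference: BH-02−BH-01 = (-5, 205, +2.78); BH-03−BH-01 = (-25, 35, +0.43).
Determinant of the coordinate differences = (-5)·35 − (-25)·205 = 4950.
∂h/∂x = [(+2.78)·35 − (+0.43)·205] / 4950 = +0.001848
∂h/∂y = [(-5)·(+0.43) − (-25)·(+2.78)] / 4950 = +0.01361
|∇h| = √(0.001848² + 0.01361²) = 0.01373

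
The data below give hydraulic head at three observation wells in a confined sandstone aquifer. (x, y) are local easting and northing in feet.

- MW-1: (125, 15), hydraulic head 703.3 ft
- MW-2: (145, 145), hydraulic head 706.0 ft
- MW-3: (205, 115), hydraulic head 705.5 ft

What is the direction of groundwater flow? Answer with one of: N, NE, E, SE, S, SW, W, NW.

Taking MW-1 as reference: MW-2−MW-1 = (20, 130, +2.7); MW-3−MW-1 = (80, 100, +2.2).
Determinant of the coordinate differences = 20·100 − 80·130 = -8400.
∂h/∂x = [(+2.7)·100 − (+2.2)·130] / -8400 = +0.001905
∂h/∂y = [20·(+2.2) − 80·(+2.7)] / -8400 = +0.02048
Flow = −∇h = (-0.001905 east, -0.02048 north), which points south.

S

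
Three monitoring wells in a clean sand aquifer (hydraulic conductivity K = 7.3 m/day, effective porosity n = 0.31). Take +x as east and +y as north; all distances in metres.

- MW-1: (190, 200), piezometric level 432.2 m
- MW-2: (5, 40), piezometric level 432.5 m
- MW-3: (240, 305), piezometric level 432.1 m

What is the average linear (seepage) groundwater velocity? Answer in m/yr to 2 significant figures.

With h = a·x + b·y + c and MW-1 as origin, the differences give:
  (-185)·a + (-160)·b = +0.3
  50·a + 105·b = -0.1
Eliminate b (×105 and ×(-160), subtract): -11425·a = 15.50 → a = ∂h/∂x = -0.001357
Back-substitute: b = ∂h/∂y = -0.0003063.
|∇h| = √(-0.001357² + -0.0003063²) = 0.001391
Seepage velocity v = K·i/n = 7.3 × 0.001391 / 0.31 = 0.03276 m/day = 11.97 m/yr.

12 m/yr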